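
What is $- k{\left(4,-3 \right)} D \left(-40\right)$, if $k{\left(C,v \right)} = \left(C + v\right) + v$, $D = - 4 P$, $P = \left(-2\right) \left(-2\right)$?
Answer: $1280$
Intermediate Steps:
$P = 4$
$D = -16$ ($D = \left(-4\right) 4 = -16$)
$k{\left(C,v \right)} = C + 2 v$
$- k{\left(4,-3 \right)} D \left(-40\right) = - \left(4 + 2 \left(-3\right)\right) \left(-16\right) \left(-40\right) = - \left(4 - 6\right) \left(-16\right) \left(-40\right) = - \left(-2\right) \left(-16\right) \left(-40\right) = - 32 \left(-40\right) = \left(-1\right) \left(-1280\right) = 1280$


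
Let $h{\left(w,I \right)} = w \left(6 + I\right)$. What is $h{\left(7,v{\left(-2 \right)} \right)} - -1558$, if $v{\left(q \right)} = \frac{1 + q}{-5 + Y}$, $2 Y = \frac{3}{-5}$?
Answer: $\frac{84870}{53} \approx 1601.3$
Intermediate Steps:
$Y = - \frac{3}{10}$ ($Y = \frac{3 \frac{1}{-5}}{2} = \frac{3 \left(- \frac{1}{5}\right)}{2} = \frac{1}{2} \left(- \frac{3}{5}\right) = - \frac{3}{10} \approx -0.3$)
$v{\left(q \right)} = - \frac{10}{53} - \frac{10 q}{53}$ ($v{\left(q \right)} = \frac{1 + q}{-5 - \frac{3}{10}} = \frac{1 + q}{- \frac{53}{10}} = \left(1 + q\right) \left(- \frac{10}{53}\right) = - \frac{10}{53} - \frac{10 q}{53}$)
$h{\left(7,v{\left(-2 \right)} \right)} - -1558 = 7 \left(6 - - \frac{10}{53}\right) - -1558 = 7 \left(6 + \left(- \frac{10}{53} + \frac{20}{53}\right)\right) + 1558 = 7 \left(6 + \frac{10}{53}\right) + 1558 = 7 \cdot \frac{328}{53} + 1558 = \frac{2296}{53} + 1558 = \frac{84870}{53}$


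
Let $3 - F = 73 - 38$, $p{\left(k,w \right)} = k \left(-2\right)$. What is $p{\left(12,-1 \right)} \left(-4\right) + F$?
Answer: $64$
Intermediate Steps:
$p{\left(k,w \right)} = - 2 k$
$F = -32$ ($F = 3 - \left(73 - 38\right) = 3 - 35 = -32$)
$p{\left(12,-1 \right)} \left(-4\right) + F = \left(-2\right) 12 \left(-4\right) - 32 = \left(-24\right) \left(-4\right) - 32 = 96 - 32 = 64$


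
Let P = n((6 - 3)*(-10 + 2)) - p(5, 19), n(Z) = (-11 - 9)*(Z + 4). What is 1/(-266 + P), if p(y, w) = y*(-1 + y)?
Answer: 1/114 ≈ 0.0087719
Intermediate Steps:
n(Z) = -80 - 20*Z (n(Z) = -20*(4 + Z) = -80 - 20*Z)
P = 380 (P = (-80 - 20*(6 - 3)*(-10 + 2)) - 5*(-1 + 5) = (-80 - 60*(-8)) - 5*4 = (-80 - 20*(-24)) - 1*20 = (-80 + 480) - 20 = 400 - 20 = 380)
1/(-266 + P) = 1/(-266 + 380) = 1/114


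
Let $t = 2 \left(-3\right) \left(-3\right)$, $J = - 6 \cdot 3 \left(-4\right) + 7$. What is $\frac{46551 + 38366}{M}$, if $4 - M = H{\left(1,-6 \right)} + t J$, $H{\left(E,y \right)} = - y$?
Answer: $- \frac{84917}{1424} \approx -59.633$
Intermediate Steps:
$J = 79$ ($J = \left(-6\right) \left(-12\right) + 7 = 72 + 7 = 79$)
$t = 18$ ($t = \left(-6\right) \left(-3\right) = 18$)
$M = -1424$ ($M = 4 - \left(\left(-1\right) \left(-6\right) + 18 \cdot 79\right) = 4 - \left(6 + 1422\right) = 4 - 1428 = -1424$)
$\frac{46551 + 38366}{M} = \frac{46551 + 38366}{-1424} = 84917 \left(- \frac{1}{1424}\right) = - \frac{84917}{1424}$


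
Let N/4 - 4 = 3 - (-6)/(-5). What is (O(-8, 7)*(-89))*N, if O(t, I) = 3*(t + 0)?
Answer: 247776/5 ≈ 49555.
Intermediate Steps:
O(t, I) = 3*t
N = 116/5 (N = 16 + 4*(3 - (-6)/(-5)) = 16 + 4*(3 - (-6)*(-1)/5) = 16 + 4*(3 - 3*2/5) = 16 + 4*(3 - 6/5) = 16 + 4*(9/5) = 16 + 36/5 = 116/5 ≈ 23.200)
(O(-8, 7)*(-89))*N = ((3*(-8))*(-89))*(116/5) = -24*(-89)*(116/5) = 2136*(116/5) = 247776/5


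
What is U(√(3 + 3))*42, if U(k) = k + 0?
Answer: 42*√6 ≈ 102.88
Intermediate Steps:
U(k) = k
U(√(3 + 3))*42 = √(3 + 3)*42 = √6*42 = 42*√6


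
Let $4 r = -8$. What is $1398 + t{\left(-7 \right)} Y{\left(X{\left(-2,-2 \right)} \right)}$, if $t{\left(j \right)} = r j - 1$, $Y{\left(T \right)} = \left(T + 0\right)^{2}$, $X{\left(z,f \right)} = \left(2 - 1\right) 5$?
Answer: $1723$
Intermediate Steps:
$r = -2$ ($r = \frac{1}{4} \left(-8\right) = -2$)
$X{\left(z,f \right)} = 5$ ($X{\left(z,f \right)} = 1 \cdot 5 = 5$)
$Y{\left(T \right)} = T^{2}$
$t{\left(j \right)} = -1 - 2 j$ ($t{\left(j \right)} = - 2 j - 1 = -1 - 2 j$)
$1398 + t{\left(-7 \right)} Y{\left(X{\left(-2,-2 \right)} \right)} = 1398 + \left(-1 - -14\right) 5^{2} = 1398 + \left(-1 + 14\right) 25 = 1398 + 13 \cdot 25 = 1398 + 325 = 1723$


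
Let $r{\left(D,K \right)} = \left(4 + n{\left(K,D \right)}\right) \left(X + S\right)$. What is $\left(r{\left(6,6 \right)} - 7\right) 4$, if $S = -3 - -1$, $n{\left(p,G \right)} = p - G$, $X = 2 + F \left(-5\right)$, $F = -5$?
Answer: $372$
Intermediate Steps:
$X = 27$ ($X = 2 - -25 = 2 + 25 = 27$)
$S = -2$ ($S = -3 + 1 = -2$)
$r{\left(D,K \right)} = 100 - 25 D + 25 K$ ($r{\left(D,K \right)} = \left(4 - \left(D - K\right)\right) \left(27 - 2\right) = \left(4 + K - D\right) 25 = 100 - 25 D + 25 K$)
$\left(r{\left(6,6 \right)} - 7\right) 4 = \left(\left(100 - 150 + 25 \cdot 6\right) - 7\right) 4 = \left(\left(100 - 150 + 150\right) - 7\right) 4 = \left(100 - 7\right) 4 = 93 \cdot 4 = 372$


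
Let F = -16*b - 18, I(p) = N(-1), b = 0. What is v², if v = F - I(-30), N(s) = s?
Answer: 289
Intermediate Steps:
I(p) = -1
F = -18 (F = -16*0 - 18 = 0 - 18 = -18)
v = -17 (v = -18 - 1*(-1) = -18 + 1 = -17)
v² = (-17)² = 289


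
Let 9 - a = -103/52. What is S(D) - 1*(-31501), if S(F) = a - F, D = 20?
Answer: 1637583/52 ≈ 31492.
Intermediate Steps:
a = 571/52 (a = 9 - (-103)/52 = 9 - 1*(-103/52) = 9 + 103/52 = 571/52 ≈ 10.981)
S(F) = 571/52 - F
S(D) - 1*(-31501) = (571/52 - 1*20) - 1*(-31501) = (571/52 - 20) + 31501 = -469/52 + 31501 = 1637583/52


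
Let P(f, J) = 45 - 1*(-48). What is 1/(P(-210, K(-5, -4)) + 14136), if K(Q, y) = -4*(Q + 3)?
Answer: 1/14229 ≈ 7.0279e-5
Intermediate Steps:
K(Q, y) = -12 - 4*Q (K(Q, y) = -4*(3 + Q) = -12 - 4*Q)
P(f, J) = 93 (P(f, J) = 45 + 48 = 93)
1/(P(-210, K(-5, -4)) + 14136) = 1/(93 + 14136) = 1/14229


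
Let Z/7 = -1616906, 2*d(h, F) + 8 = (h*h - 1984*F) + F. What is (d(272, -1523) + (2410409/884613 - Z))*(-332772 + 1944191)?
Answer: 36678760863309637085/1769226 ≈ 2.0732e+13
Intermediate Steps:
d(h, F) = -4 + h²/2 - 1983*F/2 (d(h, F) = -4 + ((h*h - 1984*F) + F)/2 = -4 + ((h² - 1984*F) + F)/2 = -4 + (h² - 1983*F)/2 = -4 + (h²/2 - 1983*F/2) = -4 + h²/2 - 1983*F/2)
Z = -11318342 (Z = 7*(-1616906) = -11318342)
(d(272, -1523) + (2410409/884613 - Z))*(-332772 + 1944191) = ((-4 + (½)*272² - 1983/2*(-1523)) + (2410409/884613 - 1*(-11318342)))*(-332772 + 1944191) = ((-4 + (½)*73984 + 3020109/2) + (2410409*(1/884613) + 11318342))*1611419 = ((-4 + 36992 + 3020109/2) + (2410409/884613 + 11318342))*1611419 = (3094085/2 + 10012354882055/884613)*1611419 = (22761777578215/1769226)*1611419 = 36678760863309637085/1769226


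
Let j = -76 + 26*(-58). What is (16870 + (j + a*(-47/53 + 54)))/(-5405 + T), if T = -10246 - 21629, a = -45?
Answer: -683483/1975840 ≈ -0.34592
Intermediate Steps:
j = -1584 (j = -76 - 1508 = -1584)
T = -31875
(16870 + (j + a*(-47/53 + 54)))/(-5405 + T) = (16870 + (-1584 - 45*(-47/53 + 54)))/(-5405 - 31875) = (16870 + (-1584 - 45*(-47*1/53 + 54)))/(-37280) = (16870 + (-1584 - 45*(-47/53 + 54)))*(-1/37280) = (16870 + (-1584 - 45*2815/53))*(-1/37280) = (16870 + (-1584 - 126675/53))*(-1/37280) = (16870 - 210627/53)*(-1/37280) = (683483/53)*(-1/37280) = -683483/1975840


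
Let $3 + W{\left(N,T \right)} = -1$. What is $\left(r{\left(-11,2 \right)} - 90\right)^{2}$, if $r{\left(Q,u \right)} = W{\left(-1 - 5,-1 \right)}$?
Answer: $8836$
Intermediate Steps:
$W{\left(N,T \right)} = -4$ ($W{\left(N,T \right)} = -3 - 1 = -4$)
$r{\left(Q,u \right)} = -4$
$\left(r{\left(-11,2 \right)} - 90\right)^{2} = \left(-4 - 90\right)^{2} = \left(-94\right)^{2} = 8836$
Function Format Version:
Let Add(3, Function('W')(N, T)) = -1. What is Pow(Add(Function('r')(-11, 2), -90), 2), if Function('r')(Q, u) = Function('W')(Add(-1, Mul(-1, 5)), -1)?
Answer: 8836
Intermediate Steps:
Function('W')(N, T) = -4 (Function('W')(N, T) = Add(-3, -1) = -4)
Function('r')(Q, u) = -4
Pow(Add(Function('r')(-11, 2), -90), 2) = Pow(Add(-4, -90), 2) = Pow(-94, 2) = 8836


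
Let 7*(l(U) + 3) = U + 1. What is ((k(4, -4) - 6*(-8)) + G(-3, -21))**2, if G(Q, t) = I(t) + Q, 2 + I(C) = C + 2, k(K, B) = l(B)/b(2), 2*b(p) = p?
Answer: 20736/49 ≈ 423.18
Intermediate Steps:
l(U) = -20/7 + U/7 (l(U) = -3 + (U + 1)/7 = -3 + (1 + U)/7 = -3 + (1/7 + U/7) = -20/7 + U/7)
b(p) = p/2
k(K, B) = -20/7 + B/7 (k(K, B) = (-20/7 + B/7)/(((1/2)*2)) = (-20/7 + B/7)/1 = (-20/7 + B/7)*1 = -20/7 + B/7)
I(C) = C (I(C) = -2 + (C + 2) = -2 + (2 + C) = C)
G(Q, t) = Q + t (G(Q, t) = t + Q = Q + t)
((k(4, -4) - 6*(-8)) + G(-3, -21))**2 = (((-20/7 + (1/7)*(-4)) - 6*(-8)) + (-3 - 21))**2 = (((-20/7 - 4/7) + 48) - 24)**2 = ((-24/7 + 48) - 24)**2 = (312/7 - 24)**2 = (144/7)**2 = 20736/49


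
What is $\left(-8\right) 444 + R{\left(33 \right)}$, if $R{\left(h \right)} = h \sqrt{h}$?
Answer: $-3552 + 33 \sqrt{33} \approx -3362.4$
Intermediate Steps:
$R{\left(h \right)} = h^{\frac{3}{2}}$
$\left(-8\right) 444 + R{\left(33 \right)} = \left(-8\right) 444 + 33^{\frac{3}{2}} = -3552 + 33 \sqrt{33}$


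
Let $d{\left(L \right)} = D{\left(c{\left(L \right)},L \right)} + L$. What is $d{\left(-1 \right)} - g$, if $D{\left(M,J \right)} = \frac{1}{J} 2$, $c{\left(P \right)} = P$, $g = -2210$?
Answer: $2207$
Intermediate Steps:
$D{\left(M,J \right)} = \frac{2}{J}$
$d{\left(L \right)} = L + \frac{2}{L}$ ($d{\left(L \right)} = \frac{2}{L} + L = L + \frac{2}{L}$)
$d{\left(-1 \right)} - g = \left(-1 + \frac{2}{-1}\right) - -2210 = \left(-1 + 2 \left(-1\right)\right) + 2210 = \left(-1 - 2\right) + 2210 = -3 + 2210 = 2207$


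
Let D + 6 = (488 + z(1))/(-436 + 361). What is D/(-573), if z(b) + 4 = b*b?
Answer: 187/8595 ≈ 0.021757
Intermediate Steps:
z(b) = -4 + b² (z(b) = -4 + b*b = -4 + b²)
D = -187/15 (D = -6 + (488 + (-4 + 1²))/(-436 + 361) = -6 + (488 + (-4 + 1))/(-75) = -6 + (488 - 3)*(-1/75) = -6 + 485*(-1/75) = -6 - 97/15 = -187/15 ≈ -12.467)
D/(-573) = -187/15/(-573) = -187/15*(-1/573) = 187/8595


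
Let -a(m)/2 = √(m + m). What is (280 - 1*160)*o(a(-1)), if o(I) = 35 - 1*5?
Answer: 3600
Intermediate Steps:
a(m) = -2*√2*√m (a(m) = -2*√(m + m) = -2*√2*√m)
o(I) = 30 (o(I) = 35 - 5 = 30)
(280 - 1*160)*o(a(-1)) = (280 - 1*160)*30 = (280 - 160)*30 = 120*30 = 3600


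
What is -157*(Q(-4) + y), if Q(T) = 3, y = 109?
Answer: -17584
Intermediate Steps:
-157*(Q(-4) + y) = -157*(3 + 109) = -157*112 = -17584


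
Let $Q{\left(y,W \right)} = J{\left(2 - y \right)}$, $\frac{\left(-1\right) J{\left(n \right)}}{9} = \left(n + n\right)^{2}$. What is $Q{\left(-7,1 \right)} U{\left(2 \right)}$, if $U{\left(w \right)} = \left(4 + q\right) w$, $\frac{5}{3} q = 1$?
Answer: $- \frac{134136}{5} \approx -26827.0$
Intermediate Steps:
$q = \frac{3}{5}$ ($q = \frac{3}{5} \cdot 1 = \frac{3}{5} \approx 0.6$)
$J{\left(n \right)} = - 36 n^{2}$ ($J{\left(n \right)} = - 9 \left(n + n\right)^{2} = - 9 \left(2 n\right)^{2} = - 9 \cdot 4 n^{2} = - 36 n^{2}$)
$Q{\left(y,W \right)} = - 36 \left(2 - y\right)^{2}$
$U{\left(w \right)} = \frac{23 w}{5}$ ($U{\left(w \right)} = \left(4 + \frac{3}{5}\right) w = \frac{23 w}{5}$)
$Q{\left(-7,1 \right)} U{\left(2 \right)} = - 36 \left(-2 - 7\right)^{2} \cdot \frac{23}{5} \cdot 2 = - 36 \left(-9\right)^{2} \cdot \frac{46}{5} = \left(-36\right) 81 \cdot \frac{46}{5} = \left(-2916\right) \frac{46}{5} = - \frac{134136}{5}$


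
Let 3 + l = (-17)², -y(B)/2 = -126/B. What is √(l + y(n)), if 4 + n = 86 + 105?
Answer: √10048258/187 ≈ 16.951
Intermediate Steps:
n = 187 (n = -4 + (86 + 105) = -4 + 191 = 187)
y(B) = 252/B (y(B) = -(-252)/B = 252/B)
l = 286 (l = -3 + (-17)² = -3 + 289 = 286)
√(l + y(n)) = √(286 + 252/187) = √(53734/187) = √10048258/187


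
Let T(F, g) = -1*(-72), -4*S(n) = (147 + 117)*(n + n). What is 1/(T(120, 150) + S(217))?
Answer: -1/28572 ≈ -3.4999e-5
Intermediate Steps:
S(n) = -132*n (S(n) = -(147 + 117)*(n + n)/4 = -66*2*n = -132*n)
T(F, g) = 72
1/(T(120, 150) + S(217)) = 1/(72 - 132*217) = 1/(72 - 28644) = 1/(-28572) = -1/28572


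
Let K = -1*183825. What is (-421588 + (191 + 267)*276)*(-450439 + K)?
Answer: 187222047520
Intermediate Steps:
K = -183825
(-421588 + (191 + 267)*276)*(-450439 + K) = (-421588 + (191 + 267)*276)*(-450439 - 183825) = (-421588 + 458*276)*(-634264) = (-421588 + 126408)*(-634264) = -295180*(-634264) = 187222047520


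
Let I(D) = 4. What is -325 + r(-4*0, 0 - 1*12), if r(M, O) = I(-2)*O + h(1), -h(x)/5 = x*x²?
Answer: -378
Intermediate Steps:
h(x) = -5*x³ (h(x) = -5*x*x² = -5*x³)
r(M, O) = -5 + 4*O (r(M, O) = 4*O - 5*1³ = 4*O - 5*1 = 4*O - 5 = -5 + 4*O)
-325 + r(-4*0, 0 - 1*12) = -325 + (-5 + 4*(0 - 1*12)) = -325 + (-5 + 4*(0 - 12)) = -325 + (-5 + 4*(-12)) = -325 + (-5 - 48) = -325 - 53 = -378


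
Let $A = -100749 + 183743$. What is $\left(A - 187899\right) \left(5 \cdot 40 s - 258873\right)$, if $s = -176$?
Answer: $30849728065$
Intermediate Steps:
$A = 82994$
$\left(A - 187899\right) \left(5 \cdot 40 s - 258873\right) = \left(82994 - 187899\right) \left(5 \cdot 40 \left(-176\right) - 258873\right) = \left(82994 - 187899\right) \left(200 \left(-176\right) - 258873\right) = - 104905 \left(-35200 - 258873\right) = \left(-104905\right) \left(-294073\right) = 30849728065$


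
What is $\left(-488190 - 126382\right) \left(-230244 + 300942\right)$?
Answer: $-43449011256$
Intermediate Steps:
$\left(-488190 - 126382\right) \left(-230244 + 300942\right) = \left(-614572\right) 70698 = -43449011256$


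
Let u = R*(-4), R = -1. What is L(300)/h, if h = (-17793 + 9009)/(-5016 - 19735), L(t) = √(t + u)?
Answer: 24751*√19/2196 ≈ 49.129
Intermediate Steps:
u = 4 (u = -1*(-4) = 4)
L(t) = √(4 + t) (L(t) = √(t + 4) = √(4 + t))
h = 8784/24751 (h = -8784/(-24751) = -8784*(-1/24751) = 8784/24751 ≈ 0.35489)
L(300)/h = √(4 + 300)/(8784/24751) = √304*(24751/8784) = (4*√19)*(24751/8784) = 24751*√19/2196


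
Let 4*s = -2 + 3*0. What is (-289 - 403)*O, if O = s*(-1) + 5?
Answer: -3806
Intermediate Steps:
s = -½ (s = (-2 + 3*0)/4 = (-2 + 0)/4 = (¼)*(-2) = -½ ≈ -0.50000)
O = 11/2 (O = -½*(-1) + 5 = ½ + 5 = 11/2 ≈ 5.5000)
(-289 - 403)*O = (-289 - 403)*(11/2) = -692*11/2 = -3806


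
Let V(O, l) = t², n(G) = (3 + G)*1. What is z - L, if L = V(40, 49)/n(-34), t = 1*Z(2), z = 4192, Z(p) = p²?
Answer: 129968/31 ≈ 4192.5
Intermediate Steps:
t = 4 (t = 1*2² = 1*4 = 4)
n(G) = 3 + G
V(O, l) = 16 (V(O, l) = 4² = 16)
L = -16/31 (L = 16/(3 - 34) = 16/(-31) = 16*(-1/31) = -16/31 ≈ -0.51613)
z - L = 4192 - 1*(-16/31) = 4192 + 16/31 = 129968/31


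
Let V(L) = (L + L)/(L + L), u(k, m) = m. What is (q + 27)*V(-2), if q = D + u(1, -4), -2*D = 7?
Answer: 39/2 ≈ 19.500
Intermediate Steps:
D = -7/2 (D = -1/2*7 = -7/2 ≈ -3.5000)
V(L) = 1 (V(L) = (2*L)/((2*L)) = (2*L)*(1/(2*L)) = 1)
q = -15/2 (q = -7/2 - 4 = -15/2 ≈ -7.5000)
(q + 27)*V(-2) = (-15/2 + 27)*1 = (39/2)*1 = 39/2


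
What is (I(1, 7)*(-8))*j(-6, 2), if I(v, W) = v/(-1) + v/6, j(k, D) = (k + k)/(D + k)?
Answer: 20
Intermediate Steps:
j(k, D) = 2*k/(D + k) (j(k, D) = (2*k)/(D + k) = 2*k/(D + k))
I(v, W) = -5*v/6 (I(v, W) = v*(-1) + v*(⅙) = -v + v/6 = -5*v/6)
(I(1, 7)*(-8))*j(-6, 2) = (-⅚*1*(-8))*(2*(-6)/(2 - 6)) = (-⅚*(-8))*(2*(-6)/(-4)) = 20*(2*(-6)*(-¼))/3 = (20/3)*3 = 20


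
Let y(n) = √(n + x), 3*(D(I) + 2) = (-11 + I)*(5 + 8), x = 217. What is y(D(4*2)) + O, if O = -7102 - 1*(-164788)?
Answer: 157686 + √202 ≈ 1.5770e+5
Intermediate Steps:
O = 157686 (O = -7102 + 164788 = 157686)
D(I) = -149/3 + 13*I/3 (D(I) = -2 + ((-11 + I)*(5 + 8))/3 = -2 + ((-11 + I)*13)/3 = -2 + (-143 + 13*I)/3 = -2 + (-143/3 + 13*I/3) = -149/3 + 13*I/3)
y(n) = √(217 + n) (y(n) = √(n + 217) = √(217 + n))
y(D(4*2)) + O = √(217 + (-149/3 + 13*(4*2)/3)) + 157686 = √(217 + (-149/3 + (13/3)*8)) + 157686 = √(217 + (-149/3 + 104/3)) + 157686 = √(217 - 15) + 157686 = √202 + 157686 = 157686 + √202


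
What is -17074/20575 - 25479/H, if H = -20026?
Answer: 9595079/21686050 ≈ 0.44245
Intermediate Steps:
-17074/20575 - 25479/H = -17074/20575 - 25479/(-20026) = -17074*1/20575 - 25479*(-1/20026) = -17074/20575 + 1341/1054 = 9595079/21686050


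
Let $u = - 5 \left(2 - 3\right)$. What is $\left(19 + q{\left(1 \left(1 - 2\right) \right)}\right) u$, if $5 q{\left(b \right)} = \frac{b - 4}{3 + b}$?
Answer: $\frac{185}{2} \approx 92.5$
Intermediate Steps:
$q{\left(b \right)} = \frac{-4 + b}{5 \left(3 + b\right)}$ ($q{\left(b \right)} = \frac{\left(b - 4\right) \frac{1}{3 + b}}{5} = \frac{\left(-4 + b\right) \frac{1}{3 + b}}{5} = \frac{\frac{1}{3 + b} \left(-4 + b\right)}{5} = \frac{-4 + b}{5 \left(3 + b\right)}$)
$u = 5$ ($u = \left(-5\right) \left(-1\right) = 5$)
$\left(19 + q{\left(1 \left(1 - 2\right) \right)}\right) u = \left(19 + \frac{-4 + 1 \left(1 - 2\right)}{5 \left(3 + 1 \left(1 - 2\right)\right)}\right) 5 = \left(19 + \frac{-4 + 1 \left(-1\right)}{5 \left(3 + 1 \left(-1\right)\right)}\right) 5 = \left(19 + \frac{-4 - 1}{5 \left(3 - 1\right)}\right) 5 = \left(19 + \frac{1}{5} \cdot \frac{1}{2} \left(-5\right)\right) 5 = \left(19 - \frac{1}{2}\right) 5 = \frac{37}{2} \cdot 5 = \frac{185}{2}$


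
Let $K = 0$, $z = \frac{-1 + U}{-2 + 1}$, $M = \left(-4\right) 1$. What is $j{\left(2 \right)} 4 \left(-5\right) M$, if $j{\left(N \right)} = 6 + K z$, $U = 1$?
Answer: $480$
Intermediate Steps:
$M = -4$
$z = 0$ ($z = \frac{-1 + 1}{-2 + 1} = \frac{0}{-1} = 0 \left(-1\right) = 0$)
$j{\left(N \right)} = 6$ ($j{\left(N \right)} = 6 + 0 \cdot 0 = 6 + 0 = 6$)
$j{\left(2 \right)} 4 \left(-5\right) M = 6 \cdot 4 \left(-5\right) \left(-4\right) = 6 \left(-20\right) \left(-4\right) = \left(-120\right) \left(-4\right) = 480$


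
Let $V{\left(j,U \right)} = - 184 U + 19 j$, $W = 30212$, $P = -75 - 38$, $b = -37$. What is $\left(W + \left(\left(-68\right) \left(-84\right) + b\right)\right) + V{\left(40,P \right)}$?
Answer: $57439$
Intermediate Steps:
$P = -113$ ($P = -75 - 38 = -113$)
$\left(W + \left(\left(-68\right) \left(-84\right) + b\right)\right) + V{\left(40,P \right)} = \left(30212 - -5675\right) + \left(\left(-184\right) \left(-113\right) + 19 \cdot 40\right) = \left(30212 + \left(5712 - 37\right)\right) + \left(20792 + 760\right) = \left(30212 + 5675\right) + 21552 = 35887 + 21552 = 57439$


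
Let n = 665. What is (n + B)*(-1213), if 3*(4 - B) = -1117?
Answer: -3789412/3 ≈ -1.2631e+6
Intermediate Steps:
B = 1129/3 (B = 4 - 1/3*(-1117) = 4 + 1117/3 = 1129/3 ≈ 376.33)
(n + B)*(-1213) = (665 + 1129/3)*(-1213) = (3124/3)*(-1213) = -3789412/3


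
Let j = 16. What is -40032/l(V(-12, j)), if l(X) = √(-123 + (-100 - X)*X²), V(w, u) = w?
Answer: 13344*I*√12795/4265 ≈ 353.91*I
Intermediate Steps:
l(X) = √(-123 + X²*(-100 - X))
-40032/l(V(-12, j)) = -40032/√(-123 - 1*(-12)³ - 100*(-12)²) = -40032/√(-123 - 1*(-1728) - 100*144) = -40032/√(-123 + 1728 - 14400) = -40032*(-I*√12795/12795) = -(-13344)*I*√12795/4265 = 13344*I*√12795/4265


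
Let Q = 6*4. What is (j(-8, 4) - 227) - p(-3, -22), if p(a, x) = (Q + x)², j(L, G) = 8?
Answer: -223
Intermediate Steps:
Q = 24
p(a, x) = (24 + x)²
(j(-8, 4) - 227) - p(-3, -22) = (8 - 227) - (24 - 22)² = -219 - 1*2² = -219 - 1*4 = -219 - 4 = -223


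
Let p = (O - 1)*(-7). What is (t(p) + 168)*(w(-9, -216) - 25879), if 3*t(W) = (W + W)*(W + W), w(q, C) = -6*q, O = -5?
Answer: -65079000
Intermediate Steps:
p = 42 (p = (-5 - 1)*(-7) = -6*(-7) = 42)
t(W) = 4*W²/3 (t(W) = ((W + W)*(W + W))/3 = ((2*W)*(2*W))/3 = (4*W²)/3 = 4*W²/3)
(t(p) + 168)*(w(-9, -216) - 25879) = ((4/3)*42² + 168)*(-6*(-9) - 25879) = ((4/3)*1764 + 168)*(54 - 25879) = (2352 + 168)*(-25825) = 2520*(-25825) = -65079000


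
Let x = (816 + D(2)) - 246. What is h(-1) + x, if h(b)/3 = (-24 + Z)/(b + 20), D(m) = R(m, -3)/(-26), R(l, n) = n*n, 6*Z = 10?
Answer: 279667/494 ≈ 566.13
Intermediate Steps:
Z = 5/3 (Z = (⅙)*10 = 5/3 ≈ 1.6667)
R(l, n) = n²
D(m) = -9/26 (D(m) = (-3)²/(-26) = 9*(-1/26) = -9/26)
x = 14811/26 (x = (816 - 9/26) - 246 = 21207/26 - 246 = 14811/26 ≈ 569.65)
h(b) = -67/(20 + b) (h(b) = 3*((-24 + 5/3)/(b + 20)) = 3*(-67/(3*(20 + b))) = -67/(20 + b))
h(-1) + x = -67/(20 - 1) + 14811/26 = -67/19 + 14811/26 = 279667/494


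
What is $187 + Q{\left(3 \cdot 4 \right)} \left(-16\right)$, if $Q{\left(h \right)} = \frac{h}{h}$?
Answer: $171$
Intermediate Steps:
$Q{\left(h \right)} = 1$
$187 + Q{\left(3 \cdot 4 \right)} \left(-16\right) = 187 + 1 \left(-16\right) = 187 - 16 = 171$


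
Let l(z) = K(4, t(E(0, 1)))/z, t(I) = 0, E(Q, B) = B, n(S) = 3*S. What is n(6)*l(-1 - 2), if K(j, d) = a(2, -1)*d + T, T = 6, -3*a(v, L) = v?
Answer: -36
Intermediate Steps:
a(v, L) = -v/3
K(j, d) = 6 - 2*d/3 (K(j, d) = (-⅓*2)*d + 6 = -2*d/3 + 6 = 6 - 2*d/3)
l(z) = 6/z (l(z) = (6 - ⅔*0)/z = (6 + 0)/z = 6/z)
n(6)*l(-1 - 2) = (3*6)*(6/(-1 - 2)) = 18*(6/(-3)) = 18*(6*(-⅓)) = 18*(-2) = -36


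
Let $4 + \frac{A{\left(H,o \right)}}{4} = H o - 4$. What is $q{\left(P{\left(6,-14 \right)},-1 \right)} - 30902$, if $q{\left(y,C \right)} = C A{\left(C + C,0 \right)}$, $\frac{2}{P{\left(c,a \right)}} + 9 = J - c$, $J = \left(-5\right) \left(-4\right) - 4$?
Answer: $-30870$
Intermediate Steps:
$A{\left(H,o \right)} = -32 + 4 H o$ ($A{\left(H,o \right)} = -16 + 4 \left(H o - 4\right) = -16 + 4 \left(-4 + H o\right) = -16 + \left(-16 + 4 H o\right) = -32 + 4 H o$)
$J = 16$ ($J = 20 - 4 = 16$)
$P{\left(c,a \right)} = \frac{2}{7 - c}$ ($P{\left(c,a \right)} = \frac{2}{-9 - \left(-16 + c\right)} = \frac{2}{7 - c}$)
$q{\left(y,C \right)} = - 32 C$ ($q{\left(y,C \right)} = C \left(-32 + 4 \left(C + C\right) 0\right) = C \left(-32 + 4 \cdot 2 C 0\right) = C \left(-32 + 0\right) = C \left(-32\right) = - 32 C$)
$q{\left(P{\left(6,-14 \right)},-1 \right)} - 30902 = \left(-32\right) \left(-1\right) - 30902 = 32 - 30902 = -30870$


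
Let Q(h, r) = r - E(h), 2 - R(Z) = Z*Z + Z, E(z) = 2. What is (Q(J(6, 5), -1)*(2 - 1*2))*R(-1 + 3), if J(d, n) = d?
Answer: 0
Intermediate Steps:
R(Z) = 2 - Z - Z² (R(Z) = 2 - (Z*Z + Z) = 2 - (Z² + Z) = 2 - (Z + Z²) = 2 + (-Z - Z²) = 2 - Z - Z²)
Q(h, r) = -2 + r (Q(h, r) = r - 1*2 = r - 2 = -2 + r)
(Q(J(6, 5), -1)*(2 - 1*2))*R(-1 + 3) = ((-2 - 1)*(2 - 1*2))*(2 - (-1 + 3) - (-1 + 3)²) = (-3*(2 - 2))*(2 - 1*2 - 1*2²) = (-3*0)*(2 - 2 - 1*4) = 0*(2 - 2 - 4) = 0*(-4) = 0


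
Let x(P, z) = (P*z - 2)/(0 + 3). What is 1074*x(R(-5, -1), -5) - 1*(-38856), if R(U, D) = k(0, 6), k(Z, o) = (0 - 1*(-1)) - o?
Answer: 47090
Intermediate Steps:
k(Z, o) = 1 - o (k(Z, o) = (0 + 1) - o = 1 - o)
R(U, D) = -5 (R(U, D) = 1 - 1*6 = 1 - 6 = -5)
x(P, z) = -⅔ + P*z/3 (x(P, z) = (-2 + P*z)/3 = (-2 + P*z)*(⅓) = -⅔ + P*z/3)
1074*x(R(-5, -1), -5) - 1*(-38856) = 1074*(-⅔ + (⅓)*(-5)*(-5)) - 1*(-38856) = 1074*(-⅔ + 25/3) + 38856 = 1074*(23/3) + 38856 = 8234 + 38856 = 47090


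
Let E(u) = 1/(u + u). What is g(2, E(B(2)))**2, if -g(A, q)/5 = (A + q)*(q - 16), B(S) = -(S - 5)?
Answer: 38130625/1296 ≈ 29422.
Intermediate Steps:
B(S) = 5 - S (B(S) = -(-5 + S) = 5 - S)
E(u) = 1/(2*u)
g(A, q) = -5*(-16 + q)*(A + q) (g(A, q) = -5*(A + q)*(q - 16) = -5*(A + q)*(-16 + q) = -5*(-16 + q)*(A + q))
g(2, E(B(2)))**2 = (-5*1/(4*(5 - 1*2)**2) + 80*2 + 80*(1/(2*(5 - 1*2))) - 5*2*1/(2*(5 - 1*2)))**2 = (-5*1/(4*(5 - 2)**2) + 160 + 80*(1/(2*(5 - 2))) - 5*2*1/(2*(5 - 2)))**2 = (-5*((1/2)/3)**2 + 160 + 80*((1/2)/3) - 5*2*(1/2)/3)**2 = (-5*((1/2)*(1/3))**2 + 160 + 80*((1/2)*(1/3)) - 5*2*(1/2)*(1/3))**2 = (-5*(1/6)**2 + 160 + 80*(1/6) - 5*2*1/6)**2 = (-5*1/36 + 160 + 40/3 - 5/3)**2 = (-5/36 + 160 + 40/3 - 5/3)**2 = (6175/36)**2 = 38130625/1296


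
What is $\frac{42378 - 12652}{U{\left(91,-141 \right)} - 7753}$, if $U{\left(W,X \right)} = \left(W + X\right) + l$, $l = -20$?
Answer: $- \frac{29726}{7823} \approx -3.7998$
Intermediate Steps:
$U{\left(W,X \right)} = -20 + W + X$ ($U{\left(W,X \right)} = \left(W + X\right) - 20 = -20 + W + X$)
$\frac{42378 - 12652}{U{\left(91,-141 \right)} - 7753} = \frac{42378 - 12652}{\left(-20 + 91 - 141\right) - 7753} = \frac{29726}{-70 - 7753} = \frac{29726}{-7823} = 29726 \left(- \frac{1}{7823}\right) = - \frac{29726}{7823}$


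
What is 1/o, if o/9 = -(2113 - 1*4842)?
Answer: 1/24561 ≈ 4.0715e-5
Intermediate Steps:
o = 24561 (o = 9*(-(2113 - 1*4842)) = 9*(-(2113 - 4842)) = 9*(-1*(-2729)) = 9*2729 = 24561)
1/o = 1/24561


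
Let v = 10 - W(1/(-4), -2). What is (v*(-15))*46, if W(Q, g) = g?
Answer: -8280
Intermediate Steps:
v = 12 (v = 10 - 1*(-2) = 10 + 2 = 12)
(v*(-15))*46 = (12*(-15))*46 = -180*46 = -8280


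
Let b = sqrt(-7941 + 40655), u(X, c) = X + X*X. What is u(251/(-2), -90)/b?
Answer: 62499*sqrt(32714)/130856 ≈ 86.387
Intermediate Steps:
u(X, c) = X + X**2
b = sqrt(32714) ≈ 180.87
u(251/(-2), -90)/b = ((251/(-2))*(1 + 251/(-2)))/(sqrt(32714)) = ((251*(-1/2))*(1 + 251*(-1/2)))*(sqrt(32714)/32714) = (-251*(1 - 251/2)/2)*(sqrt(32714)/32714) = (-251/2*(-249/2))*(sqrt(32714)/32714) = 62499*(sqrt(32714)/32714)/4 = 62499*sqrt(32714)/130856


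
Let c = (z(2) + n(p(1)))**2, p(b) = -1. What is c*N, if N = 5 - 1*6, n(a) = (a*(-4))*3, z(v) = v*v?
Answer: -256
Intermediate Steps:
z(v) = v**2
n(a) = -12*a (n(a) = -4*a*3 = -12*a)
c = 256 (c = (2**2 - 12*(-1))**2 = (4 + 12)**2 = 16**2 = 256)
N = -1 (N = 5 - 6 = -1)
c*N = 256*(-1) = -256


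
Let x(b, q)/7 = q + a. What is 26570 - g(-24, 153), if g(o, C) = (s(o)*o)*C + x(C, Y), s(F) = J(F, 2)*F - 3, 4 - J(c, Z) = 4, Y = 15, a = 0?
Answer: 15449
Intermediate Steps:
J(c, Z) = 0 (J(c, Z) = 4 - 1*4 = 4 - 4 = 0)
x(b, q) = 7*q (x(b, q) = 7*(q + 0) = 7*q)
s(F) = -3 (s(F) = 0*F - 3 = 0 - 3 = -3)
g(o, C) = 105 - 3*C*o (g(o, C) = (-3*o)*C + 7*15 = -3*C*o + 105 = 105 - 3*C*o)
26570 - g(-24, 153) = 26570 - (105 - 3*153*(-24)) = 26570 - (105 + 11016) = 26570 - 1*11121 = 26570 - 11121 = 15449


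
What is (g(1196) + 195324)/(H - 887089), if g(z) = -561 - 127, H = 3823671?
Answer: 97318/1468291 ≈ 0.066280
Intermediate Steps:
g(z) = -688
(g(1196) + 195324)/(H - 887089) = (-688 + 195324)/(3823671 - 887089) = 194636/2936582 = 194636*(1/2936582) = 97318/1468291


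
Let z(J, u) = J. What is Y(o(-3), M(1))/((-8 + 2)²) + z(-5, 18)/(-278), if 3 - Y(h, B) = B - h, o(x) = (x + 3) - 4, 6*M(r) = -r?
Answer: -155/30024 ≈ -0.0051625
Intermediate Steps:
M(r) = -r/6 (M(r) = (-r)/6 = -r/6)
o(x) = -1 + x (o(x) = (3 + x) - 4 = -1 + x)
Y(h, B) = 3 + h - B (Y(h, B) = 3 - (B - h) = 3 + (h - B) = 3 + h - B)
Y(o(-3), M(1))/((-8 + 2)²) + z(-5, 18)/(-278) = (3 + (-1 - 3) - (-1)/6)/((-8 + 2)²) - 5/(-278) = (3 - 4 - 1*(-⅙))/((-6)²) - 5*(-1/278) = (3 - 4 + ⅙)/36 + 5/278 = -⅚*1/36 + 5/278 = -5/216 + 5/278 = -155/30024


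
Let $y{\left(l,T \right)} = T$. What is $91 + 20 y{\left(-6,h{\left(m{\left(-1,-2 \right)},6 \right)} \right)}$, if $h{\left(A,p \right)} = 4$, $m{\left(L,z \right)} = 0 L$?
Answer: $171$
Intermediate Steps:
$m{\left(L,z \right)} = 0$
$91 + 20 y{\left(-6,h{\left(m{\left(-1,-2 \right)},6 \right)} \right)} = 91 + 20 \cdot 4 = 91 + 80 = 171$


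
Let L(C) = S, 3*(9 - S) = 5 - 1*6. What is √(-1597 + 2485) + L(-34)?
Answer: 28/3 + 2*√222 ≈ 39.133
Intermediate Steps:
S = 28/3 (S = 9 - (5 - 1*6)/3 = 9 - (5 - 6)/3 = 9 - ⅓*(-1) = 9 + ⅓ = 28/3 ≈ 9.3333)
L(C) = 28/3
√(-1597 + 2485) + L(-34) = √(-1597 + 2485) + 28/3 = √888 + 28/3 = 2*√222 + 28/3 = 28/3 + 2*√222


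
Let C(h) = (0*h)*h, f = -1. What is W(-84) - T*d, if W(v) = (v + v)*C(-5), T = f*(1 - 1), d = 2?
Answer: 0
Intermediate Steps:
T = 0 (T = -(1 - 1) = -1*0 = 0)
C(h) = 0 (C(h) = 0*h = 0)
W(v) = 0 (W(v) = (v + v)*0 = (2*v)*0 = 0)
W(-84) - T*d = 0 - 0*2 = 0 - 1*0 = 0 + 0 = 0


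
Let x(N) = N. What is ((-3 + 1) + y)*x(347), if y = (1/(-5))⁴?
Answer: -433403/625 ≈ -693.44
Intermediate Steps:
y = 1/625 (y = (-⅕)⁴ = 1/625 ≈ 0.0016000)
((-3 + 1) + y)*x(347) = ((-3 + 1) + 1/625)*347 = (-2 + 1/625)*347 = -1249/625*347 = -433403/625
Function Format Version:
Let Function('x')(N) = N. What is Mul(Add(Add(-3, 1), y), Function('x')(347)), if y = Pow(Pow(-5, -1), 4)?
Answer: Rational(-433403, 625) ≈ -693.44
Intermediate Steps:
y = Rational(1, 625) (y = Pow(Rational(-1, 5), 4) = Rational(1, 625) ≈ 0.0016000)
Mul(Add(Add(-3, 1), y), Function('x')(347)) = Mul(Add(Add(-3, 1), Rational(1, 625)), 347) = Mul(Add(-2, Rational(1, 625)), 347) = Mul(Rational(-1249, 625), 347) = Rational(-433403, 625)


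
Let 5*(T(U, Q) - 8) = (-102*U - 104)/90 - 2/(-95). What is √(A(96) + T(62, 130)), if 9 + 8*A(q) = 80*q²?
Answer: √119761512158/1140 ≈ 303.57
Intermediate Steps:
T(U, Q) = 6646/855 - 17*U/75 (T(U, Q) = 8 + ((-102*U - 104)/90 - 2/(-95))/5 = 8 + ((-104 - 102*U)*(1/90) - 2*(-1/95))/5 = 8 + ((-52/45 - 17*U/15) + 2/95)/5 = 8 + (-194/171 - 17*U/15)/5 = 8 + (-194/855 - 17*U/75) = 6646/855 - 17*U/75)
A(q) = -9/8 + 10*q² (A(q) = -9/8 + (80*q²)/8 = -9/8 + 10*q²)
√(A(96) + T(62, 130)) = √((-9/8 + 10*96²) + (6646/855 - 17/75*62)) = √((-9/8 + 10*9216) + (6646/855 - 1054/75)) = √((-9/8 + 92160) - 26848/4275) = √(737271/8 - 26848/4275) = √(3151618741/34200) = √119761512158/1140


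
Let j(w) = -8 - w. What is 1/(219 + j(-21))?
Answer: 1/232 ≈ 0.0043103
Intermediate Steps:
1/(219 + j(-21)) = 1/(219 + (-8 - 1*(-21))) = 1/(219 + (-8 + 21)) = 1/(219 + 13) = 1/232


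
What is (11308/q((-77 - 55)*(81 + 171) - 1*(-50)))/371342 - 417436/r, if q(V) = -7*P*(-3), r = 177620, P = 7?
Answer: -34314284311/14602095795 ≈ -2.3500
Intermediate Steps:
q(V) = 147 (q(V) = -7*7*(-3) = -49*(-3) = 147)
(11308/q((-77 - 55)*(81 + 171) - 1*(-50)))/371342 - 417436/r = (11308/147)/371342 - 417436/177620 = (11308*(1/147))*(1/371342) - 417436*1/177620 = (11308/147)*(1/371342) - 104359/44405 = 5654/27293637 - 104359/44405 = -34314284311/14602095795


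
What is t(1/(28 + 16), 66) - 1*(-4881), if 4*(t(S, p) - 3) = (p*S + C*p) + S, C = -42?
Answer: 737683/176 ≈ 4191.4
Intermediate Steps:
t(S, p) = 3 - 21*p/2 + S/4 + S*p/4 (t(S, p) = 3 + ((p*S - 42*p) + S)/4 = 3 + ((S*p - 42*p) + S)/4 = 3 + ((-42*p + S*p) + S)/4 = 3 + (S - 42*p + S*p)/4 = 3 + (-21*p/2 + S/4 + S*p/4) = 3 - 21*p/2 + S/4 + S*p/4)
t(1/(28 + 16), 66) - 1*(-4881) = (3 - 21/2*66 + 1/(4*(28 + 16)) + (¼)*66/(28 + 16)) - 1*(-4881) = (3 - 693 + (¼)/44 + (¼)*66/44) + 4881 = (3 - 693 + (¼)*(1/44) + (¼)*(1/44)*66) + 4881 = (3 - 693 + 1/176 + 3/8) + 4881 = -121373/176 + 4881 = 737683/176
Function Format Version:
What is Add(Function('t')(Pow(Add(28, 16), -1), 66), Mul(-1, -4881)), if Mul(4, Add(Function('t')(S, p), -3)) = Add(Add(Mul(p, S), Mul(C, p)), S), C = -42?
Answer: Rational(737683, 176) ≈ 4191.4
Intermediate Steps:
Function('t')(S, p) = Add(3, Mul(Rational(-21, 2), p), Mul(Rational(1, 4), S), Mul(Rational(1, 4), S, p)) (Function('t')(S, p) = Add(3, Mul(Rational(1, 4), Add(Add(Mul(p, S), Mul(-42, p)), S))) = Add(3, Mul(Rational(1, 4), Add(Add(Mul(S, p), Mul(-42, p)), S))) = Add(3, Mul(Rational(1, 4), Add(Add(Mul(-42, p), Mul(S, p)), S))) = Add(3, Mul(Rational(1, 4), Add(S, Mul(-42, p), Mul(S, p)))) = Add(3, Add(Mul(Rational(-21, 2), p), Mul(Rational(1, 4), S), Mul(Rational(1, 4), S, p))) = Add(3, Mul(Rational(-21, 2), p), Mul(Rational(1, 4), S), Mul(Rational(1, 4), S, p)))
Add(Function('t')(Pow(Add(28, 16), -1), 66), Mul(-1, -4881)) = Add(Add(3, Mul(Rational(-21, 2), 66), Mul(Rational(1, 4), Pow(Add(28, 16), -1)), Mul(Rational(1, 4), Pow(Add(28, 16), -1), 66)), Mul(-1, -4881)) = Add(Add(3, -693, Mul(Rational(1, 4), Pow(44, -1)), Mul(Rational(1, 4), Pow(44, -1), 66)), 4881) = Add(Add(3, -693, Mul(Rational(1, 4), Rational(1, 44)), Mul(Rational(1, 4), Rational(1, 44), 66)), 4881) = Add(Add(3, -693, Rational(1, 176), Rational(3, 8)), 4881) = Add(Rational(-121373, 176), 4881) = Rational(737683, 176)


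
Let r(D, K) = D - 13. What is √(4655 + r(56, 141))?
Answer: 9*√58 ≈ 68.542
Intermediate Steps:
r(D, K) = -13 + D
√(4655 + r(56, 141)) = √(4655 + (-13 + 56)) = √(4655 + 43) = √4698 = 9*√58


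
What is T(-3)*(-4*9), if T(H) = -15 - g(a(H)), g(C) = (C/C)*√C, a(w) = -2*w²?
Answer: 540 + 108*I*√2 ≈ 540.0 + 152.74*I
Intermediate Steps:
g(C) = √C (g(C) = 1*√C = √C)
T(H) = -15 - √2*√(-H²) (T(H) = -15 - √(-2*H²) = -15 - √2*√(-H²))
T(-3)*(-4*9) = (-15 - √2*√(-1*(-3)²))*(-4*9) = (-15 - √2*√(-1*9))*(-36) = (-15 - √2*√(-9))*(-36) = (-15 - √2*3*I)*(-36) = (-15 - 3*I*√2)*(-36) = 540 + 108*I*√2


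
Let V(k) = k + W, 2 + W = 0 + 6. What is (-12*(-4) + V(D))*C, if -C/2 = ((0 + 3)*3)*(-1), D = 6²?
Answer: 1584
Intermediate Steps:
W = 4 (W = -2 + (0 + 6) = -2 + 6 = 4)
D = 36
V(k) = 4 + k (V(k) = k + 4 = 4 + k)
C = 18 (C = -2*(0 + 3)*3*(-1) = -2*3*3*(-1) = -18*(-1) = -2*(-9) = 18)
(-12*(-4) + V(D))*C = (-12*(-4) + (4 + 36))*18 = (48 + 40)*18 = 88*18 = 1584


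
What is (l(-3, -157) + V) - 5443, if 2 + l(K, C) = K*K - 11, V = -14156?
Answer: -19603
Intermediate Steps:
l(K, C) = -13 + K² (l(K, C) = -2 + (K*K - 11) = -2 + (K² - 11) = -2 + (-11 + K²) = -13 + K²)
(l(-3, -157) + V) - 5443 = ((-13 + (-3)²) - 14156) - 5443 = ((-13 + 9) - 14156) - 5443 = (-4 - 14156) - 5443 = -14160 - 5443 = -19603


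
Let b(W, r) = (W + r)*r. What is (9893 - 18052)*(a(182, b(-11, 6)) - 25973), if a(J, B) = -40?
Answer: 212240067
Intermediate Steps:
b(W, r) = r*(W + r)
(9893 - 18052)*(a(182, b(-11, 6)) - 25973) = (9893 - 18052)*(-40 - 25973) = -8159*(-26013) = 212240067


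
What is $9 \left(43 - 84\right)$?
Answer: $-369$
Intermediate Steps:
$9 \left(43 - 84\right) = 9 \left(-41\right) = -369$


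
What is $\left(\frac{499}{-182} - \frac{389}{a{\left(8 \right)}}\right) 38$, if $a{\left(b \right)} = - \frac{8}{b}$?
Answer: $\frac{1335681}{91} \approx 14678.0$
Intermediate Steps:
$\left(\frac{499}{-182} - \frac{389}{a{\left(8 \right)}}\right) 38 = \left(\frac{499}{-182} - \frac{389}{\left(-8\right) \frac{1}{8}}\right) 38 = \left(499 \left(- \frac{1}{182}\right) - \frac{389}{\left(-8\right) \frac{1}{8}}\right) 38 = \left(- \frac{499}{182} - \frac{389}{-1}\right) 38 = \left(- \frac{499}{182} - -389\right) 38 = \left(- \frac{499}{182} + 389\right) 38 = \frac{70299}{182} \cdot 38 = \frac{1335681}{91}$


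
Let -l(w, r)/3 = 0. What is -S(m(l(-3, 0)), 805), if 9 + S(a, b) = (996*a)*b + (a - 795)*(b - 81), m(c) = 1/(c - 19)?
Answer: 11738695/19 ≈ 6.1783e+5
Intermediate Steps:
l(w, r) = 0 (l(w, r) = -3*0 = 0)
m(c) = 1/(-19 + c)
S(a, b) = -9 + (-795 + a)*(-81 + b) + 996*a*b (S(a, b) = -9 + ((996*a)*b + (a - 795)*(b - 81)) = -9 + (996*a*b + (-795 + a)*(-81 + b)) = -9 + ((-795 + a)*(-81 + b) + 996*a*b) = -9 + (-795 + a)*(-81 + b) + 996*a*b)
-S(m(l(-3, 0)), 805) = -(64386 - 795*805 - 81/(-19 + 0) + 997*805/(-19 + 0)) = -(64386 - 639975 - 81/(-19) + 997*805/(-19)) = -(64386 - 639975 - 81*(-1/19) + 997*(-1/19)*805) = -(64386 - 639975 + 81/19 - 802585/19) = -1*(-11738695/19) = 11738695/19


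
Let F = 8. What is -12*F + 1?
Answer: -95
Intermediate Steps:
-12*F + 1 = -12*8 + 1 = -96 + 1 = -95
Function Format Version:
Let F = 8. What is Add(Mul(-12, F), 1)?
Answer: -95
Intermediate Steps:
Add(Mul(-12, F), 1) = Add(Mul(-12, 8), 1) = Add(-96, 1) = -95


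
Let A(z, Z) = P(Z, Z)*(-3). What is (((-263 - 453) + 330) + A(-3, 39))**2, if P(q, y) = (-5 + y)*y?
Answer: 19044496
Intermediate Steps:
P(q, y) = y*(-5 + y)
A(z, Z) = -3*Z*(-5 + Z) (A(z, Z) = (Z*(-5 + Z))*(-3) = -3*Z*(-5 + Z))
(((-263 - 453) + 330) + A(-3, 39))**2 = (((-263 - 453) + 330) + 3*39*(5 - 1*39))**2 = ((-716 + 330) + 3*39*(5 - 39))**2 = (-386 + 3*39*(-34))**2 = (-386 - 3978)**2 = (-4364)**2 = 19044496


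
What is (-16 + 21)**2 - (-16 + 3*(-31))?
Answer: 134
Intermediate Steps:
(-16 + 21)**2 - (-16 + 3*(-31)) = 5**2 - (-16 - 93) = 25 - 1*(-109) = 25 + 109 = 134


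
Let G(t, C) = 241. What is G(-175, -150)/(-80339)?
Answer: -241/80339 ≈ -0.0029998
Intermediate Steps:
G(-175, -150)/(-80339) = 241/(-80339) = 241*(-1/80339) = -241/80339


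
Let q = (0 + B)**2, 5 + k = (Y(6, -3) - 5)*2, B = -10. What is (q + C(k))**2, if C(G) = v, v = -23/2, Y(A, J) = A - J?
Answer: 31329/4 ≈ 7832.3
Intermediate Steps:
v = -23/2 (v = -23*1/2 = -23/2 ≈ -11.500)
k = 3 (k = -5 + ((6 - 1*(-3)) - 5)*2 = -5 + ((6 + 3) - 5)*2 = -5 + (9 - 5)*2 = -5 + 4*2 = -5 + 8 = 3)
C(G) = -23/2
q = 100 (q = (0 - 10)**2 = (-10)**2 = 100)
(q + C(k))**2 = (100 - 23/2)**2 = (177/2)**2 = 31329/4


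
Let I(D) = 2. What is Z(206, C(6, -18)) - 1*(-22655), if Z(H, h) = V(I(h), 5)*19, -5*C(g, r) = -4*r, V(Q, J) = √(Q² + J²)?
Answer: 22655 + 19*√29 ≈ 22757.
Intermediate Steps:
V(Q, J) = √(J² + Q²)
C(g, r) = 4*r/5 (C(g, r) = -(-4)*r/5 = 4*r/5)
Z(H, h) = 19*√29 (Z(H, h) = √(5² + 2²)*19 = √(25 + 4)*19 = √29*19 = 19*√29)
Z(206, C(6, -18)) - 1*(-22655) = 19*√29 - 1*(-22655) = 19*√29 + 22655 = 22655 + 19*√29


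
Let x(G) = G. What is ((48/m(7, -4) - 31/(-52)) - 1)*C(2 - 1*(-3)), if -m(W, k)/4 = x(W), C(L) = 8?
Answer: -1542/91 ≈ -16.945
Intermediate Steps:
m(W, k) = -4*W
((48/m(7, -4) - 31/(-52)) - 1)*C(2 - 1*(-3)) = ((48/((-4*7)) - 31/(-52)) - 1)*8 = ((48/(-28) - 31*(-1/52)) - 1)*8 = ((48*(-1/28) + 31/52) - 1)*8 = ((-12/7 + 31/52) - 1)*8 = (-407/364 - 1)*8 = -771/364*8 = -1542/91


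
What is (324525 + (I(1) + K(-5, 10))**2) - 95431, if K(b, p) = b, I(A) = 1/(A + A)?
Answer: 916457/4 ≈ 2.2911e+5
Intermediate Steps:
I(A) = 1/(2*A)
(324525 + (I(1) + K(-5, 10))**2) - 95431 = (324525 + ((1/2)/1 - 5)**2) - 95431 = (324525 + ((1/2)*1 - 5)**2) - 95431 = (324525 + (1/2 - 5)**2) - 95431 = (324525 + (-9/2)**2) - 95431 = (324525 + 81/4) - 95431 = 1298181/4 - 95431 = 916457/4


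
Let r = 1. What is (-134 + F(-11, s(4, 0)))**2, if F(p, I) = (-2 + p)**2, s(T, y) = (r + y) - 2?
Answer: 1225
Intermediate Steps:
s(T, y) = -1 + y (s(T, y) = (1 + y) - 2 = -1 + y)
(-134 + F(-11, s(4, 0)))**2 = (-134 + (-2 - 11)**2)**2 = (-134 + (-13)**2)**2 = (-134 + 169)**2 = 35**2 = 1225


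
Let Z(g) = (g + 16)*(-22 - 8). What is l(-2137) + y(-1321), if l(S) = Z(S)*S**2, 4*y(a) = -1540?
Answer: 290583511085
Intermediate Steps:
y(a) = -385 (y(a) = (1/4)*(-1540) = -385)
Z(g) = -480 - 30*g (Z(g) = (16 + g)*(-30) = -480 - 30*g)
l(S) = S**2*(-480 - 30*S) (l(S) = (-480 - 30*S)*S**2 = S**2*(-480 - 30*S))
l(-2137) + y(-1321) = 30*(-2137)**2*(-16 - 1*(-2137)) - 385 = 30*4566769*(-16 + 2137) - 385 = 30*4566769*2121 - 385 = 290583511470 - 385 = 290583511085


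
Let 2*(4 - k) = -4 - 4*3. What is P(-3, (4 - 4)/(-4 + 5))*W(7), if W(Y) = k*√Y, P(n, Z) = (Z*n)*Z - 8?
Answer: -96*√7 ≈ -253.99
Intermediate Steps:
P(n, Z) = -8 + n*Z² (P(n, Z) = n*Z² - 8 = -8 + n*Z²)
k = 12 (k = 4 - (-4 - 4*3)/2 = 4 - (-4 - 12)/2 = 4 - ½*(-16) = 4 + 8 = 12)
W(Y) = 12*√Y
P(-3, (4 - 4)/(-4 + 5))*W(7) = (-8 - 3*(4 - 4)²/(-4 + 5)²)*(12*√7) = (-8 - 3*(0/1)²)*(12*√7) = (-8 - 3*(0*1)²)*(12*√7) = (-8 - 3*0²)*(12*√7) = (-8 - 3*0)*(12*√7) = (-8 + 0)*(12*√7) = -96*√7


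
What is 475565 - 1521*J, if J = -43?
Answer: 540968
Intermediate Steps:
475565 - 1521*J = 475565 - 1521*(-43) = 475565 - 1*(-65403) = 475565 + 65403 = 540968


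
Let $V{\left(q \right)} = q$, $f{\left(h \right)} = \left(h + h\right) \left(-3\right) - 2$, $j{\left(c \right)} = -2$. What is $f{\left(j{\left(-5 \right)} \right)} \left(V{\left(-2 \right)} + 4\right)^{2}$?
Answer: $40$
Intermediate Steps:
$f{\left(h \right)} = -2 - 6 h$ ($f{\left(h \right)} = 2 h \left(-3\right) - 2 = - 6 h - 2 = -2 - 6 h$)
$f{\left(j{\left(-5 \right)} \right)} \left(V{\left(-2 \right)} + 4\right)^{2} = \left(-2 - -12\right) \left(-2 + 4\right)^{2} = \left(-2 + 12\right) 2^{2} = 10 \cdot 4 = 40$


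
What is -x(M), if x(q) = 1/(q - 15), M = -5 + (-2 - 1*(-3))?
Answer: 1/19 ≈ 0.052632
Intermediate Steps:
M = -4 (M = -5 + (-2 + 3) = -5 + 1 = -4)
x(q) = 1/(-15 + q)
-x(M) = -1/(-15 - 4) = -1/(-19) = -1*(-1/19) = 1/19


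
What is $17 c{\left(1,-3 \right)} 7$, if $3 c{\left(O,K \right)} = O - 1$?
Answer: $0$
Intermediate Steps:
$c{\left(O,K \right)} = - \frac{1}{3} + \frac{O}{3}$ ($c{\left(O,K \right)} = \frac{O - 1}{3} = \frac{-1 + O}{3} = - \frac{1}{3} + \frac{O}{3}$)
$17 c{\left(1,-3 \right)} 7 = 17 \left(- \frac{1}{3} + \frac{1}{3} \cdot 1\right) 7 = 17 \left(- \frac{1}{3} + \frac{1}{3}\right) 7 = 17 \cdot 0 \cdot 7 = 0 \cdot 7 = 0$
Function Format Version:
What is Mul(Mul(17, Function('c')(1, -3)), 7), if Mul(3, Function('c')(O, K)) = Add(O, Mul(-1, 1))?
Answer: 0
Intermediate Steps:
Function('c')(O, K) = Add(Rational(-1, 3), Mul(Rational(1, 3), O)) (Function('c')(O, K) = Mul(Rational(1, 3), Add(O, Mul(-1, 1))) = Mul(Rational(1, 3), Add(O, -1)) = Mul(Rational(1, 3), Add(-1, O)) = Add(Rational(-1, 3), Mul(Rational(1, 3), O)))
Mul(Mul(17, Function('c')(1, -3)), 7) = Mul(Mul(17, Add(Rational(-1, 3), Mul(Rational(1, 3), 1))), 7) = Mul(Mul(17, Add(Rational(-1, 3), Rational(1, 3))), 7) = Mul(Mul(17, 0), 7) = Mul(0, 7) = 0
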